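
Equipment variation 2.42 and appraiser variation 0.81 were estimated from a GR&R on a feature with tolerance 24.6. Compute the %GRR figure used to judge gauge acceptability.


GRR = sqrt(EV^2 + AV^2) = sqrt(2.42^2 + 0.81^2) = 2.55196
%GRR = GRR / tol * 100 = 2.55196 / 24.6 * 100
%GRR = 10.3738

10.3738


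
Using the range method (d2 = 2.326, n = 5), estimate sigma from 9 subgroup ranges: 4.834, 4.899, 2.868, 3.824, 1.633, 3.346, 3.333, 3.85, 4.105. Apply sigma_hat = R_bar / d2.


R_bar = (4.834 + 4.899 + 2.868 + 3.824 + 1.633 + 3.346 + 3.333 + 3.85 + 4.105) / 9
R_bar = 32.692 / 9 = 3.6324444
sigma_hat = R_bar / d2 = 3.6324444 / 2.326 = 1.5617

1.5617


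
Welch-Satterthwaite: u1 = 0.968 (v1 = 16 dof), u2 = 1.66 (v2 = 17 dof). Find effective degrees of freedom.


uc = sqrt(u1^2 + u2^2) = sqrt(0.968^2 + 1.66^2) = 1.9216201
v_eff = uc^4 / (u1^4/v1 + u2^4/v2)
= 1.9216201^4 / (0.968^4/16 + 1.66^4/17)
= 13.635471 / 0.50154242
v_eff = 27.1871

27.1871


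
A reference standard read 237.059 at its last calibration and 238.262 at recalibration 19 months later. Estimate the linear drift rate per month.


rate = (v2 - v1) / months
= (238.262 - 237.059) / 19
= 1.2030 / 19
= 0.0633

0.0633


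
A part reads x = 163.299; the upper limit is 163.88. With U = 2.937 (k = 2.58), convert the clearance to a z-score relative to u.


u = U / k = 2.937 / 2.58 = 1.1383721
margin = |USL - x| = |163.88 - 163.299| = 0.581
z = margin / u = 0.581 / 1.1383721
z = 0.5104

0.5104


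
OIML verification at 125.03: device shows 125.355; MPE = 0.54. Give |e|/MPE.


e = indication - reference = 125.355 - 125.03 = 0.3250
|e| = 0.3250
ratio = |e| / MPE = 0.3250 / 0.54
ratio = 0.6019

0.6019


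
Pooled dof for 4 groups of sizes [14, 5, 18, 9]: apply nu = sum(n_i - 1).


nu = sum_i (n_i - 1)
nu = ((14 - 1) + (5 - 1) + (18 - 1) + (9 - 1))
nu = 13 + 4 + 17 + 8
nu = 42

42


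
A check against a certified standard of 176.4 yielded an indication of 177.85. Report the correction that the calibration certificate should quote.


Correction = standard - reading
= 176.4 - 177.85
= -1.4500

-1.4500


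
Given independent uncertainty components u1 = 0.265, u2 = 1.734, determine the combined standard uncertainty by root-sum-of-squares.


uc = sqrt(0.265^2 + 1.734^2)
uc = sqrt(3.076981)
uc = 1.7541

1.7541


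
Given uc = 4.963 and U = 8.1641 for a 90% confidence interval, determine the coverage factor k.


k = U / uc
k = 8.1641 / 4.963
k = 1.645

1.645


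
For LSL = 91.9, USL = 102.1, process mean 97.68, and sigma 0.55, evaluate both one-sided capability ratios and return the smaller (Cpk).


Cpu = (USL - mean) / (3*sigma) = (102.1 - 97.68) / (3*0.55) = 2.6788
Cpl = (mean - LSL) / (3*sigma) = (97.68 - 91.9) / (3*0.55) = 3.5030
Cpk = min(Cpu, Cpl) = 2.6788

2.6788


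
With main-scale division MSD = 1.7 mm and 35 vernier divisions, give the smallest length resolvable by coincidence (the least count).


LC = MSD / n_div
= 1.7 / 35
= 0.0486

0.0486


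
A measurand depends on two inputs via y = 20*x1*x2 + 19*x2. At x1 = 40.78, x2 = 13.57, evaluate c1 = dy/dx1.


y = 20*x1*x2 + 19*x2
dy/dx1 = 20*x2
Evaluate at x2 = 13.57: c1 = 20 * 13.57
c1 = 271.4000

271.4000


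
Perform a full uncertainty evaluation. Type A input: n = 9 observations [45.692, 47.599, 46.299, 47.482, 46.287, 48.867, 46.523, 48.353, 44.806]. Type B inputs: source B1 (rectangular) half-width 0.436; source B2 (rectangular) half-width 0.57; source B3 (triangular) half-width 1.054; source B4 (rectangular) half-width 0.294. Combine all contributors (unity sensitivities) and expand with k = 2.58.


mean = (45.692 + 47.599 + 46.299 + 47.482 + 46.287 + 48.867 + 46.523 + 48.353 + 44.806) / 9 = 46.87866667
s = sqrt(sum((x - mean)^2)/(n-1)) = 1.3003233
u_A = s / sqrt(n) = 1.3003233 / sqrt(9) = 0.4334411
u_B1 = 0.436 / sqrt(3) = 0.25172472
u_B2 = 0.57 / sqrt(3) = 0.32908965
u_B3 = 1.054 / sqrt(6) = 0.4302937
u_B4 = 0.294 / sqrt(3) = 0.16974098
uc = sqrt(0.4334411^2 + 0.25172472^2 + 0.32908965^2 + 0.4302937^2 + 0.16974098^2) = 0.75729861
U = k * uc = 2.58 * 0.75729861
U = 1.9538

1.9538


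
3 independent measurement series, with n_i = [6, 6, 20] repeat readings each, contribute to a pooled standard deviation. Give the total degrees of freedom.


nu = sum_i (n_i - 1)
nu = ((6 - 1) + (6 - 1) + (20 - 1))
nu = 5 + 5 + 19
nu = 29

29


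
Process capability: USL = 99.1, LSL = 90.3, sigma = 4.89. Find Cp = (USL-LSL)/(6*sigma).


Cp = (USL - LSL) / (6 * sigma)
= (99.1 - 90.3) / (6 * 4.89)
= 8.8000 / 29.3400
= 0.2999

0.2999


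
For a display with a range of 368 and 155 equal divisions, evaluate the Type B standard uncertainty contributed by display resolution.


resolution = range / divisions
resolution = 368 / 155 = 2.3741935
u_res = resolution / (2*sqrt(3))
u_res = 2.3741935 / 3.4641016
u_res = 0.6854

0.6854


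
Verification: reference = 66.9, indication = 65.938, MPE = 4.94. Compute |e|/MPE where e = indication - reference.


e = indication - reference = 65.938 - 66.9 = -0.9620
|e| = 0.9620
ratio = |e| / MPE = 0.9620 / 4.94
ratio = 0.1947

0.1947


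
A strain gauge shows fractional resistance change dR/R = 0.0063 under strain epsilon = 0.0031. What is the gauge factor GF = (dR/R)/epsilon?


GF = (dR/R) / epsilon
= 0.0063 / 0.0031
= 2.0323

2.0323


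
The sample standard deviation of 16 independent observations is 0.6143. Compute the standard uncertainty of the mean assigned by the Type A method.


u_A = s / sqrt(n)
u_A = 0.6143 / sqrt(16)
u_A = 0.6143 / 4
u_A = 0.1536

0.1536


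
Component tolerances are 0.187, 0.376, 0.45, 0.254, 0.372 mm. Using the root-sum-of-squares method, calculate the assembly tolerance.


RSS = sqrt(0.187^2 + 0.376^2 + 0.45^2 + 0.254^2 + 0.372^2)
= sqrt(0.581745)
= 0.7627

0.7627


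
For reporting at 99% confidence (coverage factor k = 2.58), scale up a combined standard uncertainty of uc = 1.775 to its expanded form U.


U = k * uc
U = 2.58 * 1.775
U = 4.5795

4.5795


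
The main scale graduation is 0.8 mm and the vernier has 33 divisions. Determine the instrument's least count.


LC = MSD / n_div
= 0.8 / 33
= 0.0242

0.0242


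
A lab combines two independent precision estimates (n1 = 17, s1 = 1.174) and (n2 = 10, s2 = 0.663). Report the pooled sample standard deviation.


s_p = sqrt(((n1-1)*s1^2 + (n2-1)*s2^2) / (n1+n2-2))
numerator = (17-1)*1.174^2 + (10-1)*0.663^2 = 22.052416 + 3.956121 = 26.008537
denominator = 17 + 10 - 2 = 25
s_p^2 = 26.008537 / 25 = 1.0403415
s_p = sqrt(1.0403415) = 1.0200

1.0200


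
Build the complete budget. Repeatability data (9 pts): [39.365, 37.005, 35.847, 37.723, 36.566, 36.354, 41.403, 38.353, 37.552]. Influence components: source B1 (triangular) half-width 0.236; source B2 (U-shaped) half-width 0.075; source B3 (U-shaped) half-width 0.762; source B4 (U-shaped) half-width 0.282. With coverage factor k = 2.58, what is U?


mean = (39.365 + 37.005 + 35.847 + 37.723 + 36.566 + 36.354 + 41.403 + 38.353 + 37.552) / 9 = 37.79644444
s = sqrt(sum((x - mean)^2)/(n-1)) = 1.7271316
u_A = s / sqrt(n) = 1.7271316 / sqrt(9) = 0.57571053
u_B1 = 0.236 / sqrt(6) = 0.096346597
u_B2 = 0.075 / sqrt(2) = 0.053033009
u_B3 = 0.762 / sqrt(2) = 0.53881537
u_B4 = 0.282 / sqrt(2) = 0.19940411
uc = sqrt(0.57571053^2 + 0.096346597^2 + 0.053033009^2 + 0.53881537^2 + 0.19940411^2) = 0.82074465
U = k * uc = 2.58 * 0.82074465
U = 2.1175

2.1175


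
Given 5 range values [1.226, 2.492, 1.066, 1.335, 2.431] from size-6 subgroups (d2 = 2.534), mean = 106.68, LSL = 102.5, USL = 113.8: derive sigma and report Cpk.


R_bar = (1.226 + 2.492 + 1.066 + 1.335 + 2.431) / 5 = 1.71
sigma = R_bar / d2 = 1.71 / 2.534 = 0.67482242
Cp = (USL - LSL)/(6*sigma) = (113.8 - 102.5)/(6*0.67482242) = 2.7909
Cpu = (113.8 - 106.68)/(3*0.67482242) = 3.5170
Cpl = (106.68 - 102.5)/(3*0.67482242) = 2.0647
Cpk = min(Cpu, Cpl) = 2.0647

2.0647


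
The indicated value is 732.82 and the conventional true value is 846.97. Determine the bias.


Systematic error = measured - true
= 732.82 - 846.97
= -114.1500

-114.1500


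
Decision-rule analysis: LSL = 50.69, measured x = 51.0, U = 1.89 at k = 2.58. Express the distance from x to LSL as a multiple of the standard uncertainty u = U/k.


u = U / k = 1.89 / 2.58 = 0.73255814
margin = |LSL - x| = |50.69 - 51.0| = 0.31
z = margin / u = 0.31 / 0.73255814
z = 0.4232

0.4232


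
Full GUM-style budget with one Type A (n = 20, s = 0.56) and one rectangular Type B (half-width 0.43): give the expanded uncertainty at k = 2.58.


u_A = s / sqrt(n) = 0.56 / sqrt(20) = 0.12521981
u_B = half_width / sqrt(3) = 0.43 / sqrt(3) = 0.24826062
uc = sqrt(u_A^2 + u_B^2) = sqrt(0.12521981^2 + 0.24826062^2) = 0.27805276
U = k * uc = 2.58 * 0.27805276
U = 0.7174

0.7174


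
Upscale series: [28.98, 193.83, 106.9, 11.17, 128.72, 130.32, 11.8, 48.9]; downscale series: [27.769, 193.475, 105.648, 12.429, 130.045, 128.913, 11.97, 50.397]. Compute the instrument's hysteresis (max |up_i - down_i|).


|28.98 - 27.769| = 1.2110
|193.83 - 193.475| = 0.3550
|106.9 - 105.648| = 1.2520
|11.17 - 12.429| = 1.2590
|128.72 - 130.045| = 1.3250
|130.32 - 128.913| = 1.4070
|11.8 - 11.97| = 0.1700
|48.9 - 50.397| = 1.4970
hysteresis = max(diffs) = 1.4970

1.4970


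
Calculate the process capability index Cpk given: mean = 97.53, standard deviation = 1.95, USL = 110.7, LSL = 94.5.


Cpu = (USL - mean) / (3*sigma) = (110.7 - 97.53) / (3*1.95) = 2.2513
Cpl = (mean - LSL) / (3*sigma) = (97.53 - 94.5) / (3*1.95) = 0.5179
Cpk = min(Cpu, Cpl) = 0.5179

0.5179


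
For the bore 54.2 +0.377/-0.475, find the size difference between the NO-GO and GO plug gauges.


GO = nominal - lower_tol (smallest hole = maximum material condition)
GO = 54.2 - 0.475 = 53.725
NO-GO = nominal + upper_tol (largest hole = least material condition)
NO-GO = 54.2 + 0.377 = 54.577
spread = NO-GO - GO = 54.577 - 53.725 = 0.8520

0.8520


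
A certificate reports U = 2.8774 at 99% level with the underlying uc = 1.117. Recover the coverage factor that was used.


k = U / uc
k = 2.8774 / 1.117
k = 2.576

2.576


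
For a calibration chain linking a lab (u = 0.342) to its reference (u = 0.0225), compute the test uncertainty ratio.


TUR = u_lab / u_ref
= 0.342 / 0.0225
= 15.2000

15.2000


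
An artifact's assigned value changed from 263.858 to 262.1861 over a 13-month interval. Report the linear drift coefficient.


rate = (v2 - v1) / months
= (262.1861 - 263.858) / 13
= -1.6719 / 13
= -0.1286

-0.1286


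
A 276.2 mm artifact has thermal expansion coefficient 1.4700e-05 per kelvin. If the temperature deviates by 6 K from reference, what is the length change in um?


dL = L * alpha * dT
= 276.2 * 1.4700e-05 * 6
= 0.0243608 mm
dL_um = 0.0243608 * 1000 = 24.3608 um

24.3608


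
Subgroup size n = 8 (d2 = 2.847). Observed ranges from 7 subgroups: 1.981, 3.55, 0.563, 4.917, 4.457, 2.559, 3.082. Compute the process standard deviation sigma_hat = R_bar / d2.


R_bar = (1.981 + 3.55 + 0.563 + 4.917 + 4.457 + 2.559 + 3.082) / 7
R_bar = 21.109 / 7 = 3.0155714
sigma_hat = R_bar / d2 = 3.0155714 / 2.847 = 1.0592

1.0592


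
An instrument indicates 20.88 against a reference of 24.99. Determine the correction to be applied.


Correction = standard - reading
= 24.99 - 20.88
= 4.1100

4.1100


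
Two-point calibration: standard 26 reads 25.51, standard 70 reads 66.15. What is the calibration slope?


slope = (y2 - y1) / (x2 - x1)
= (66.15 - 25.51) / (70 - 26)
= 40.6400 / 44
= 0.9236

0.9236


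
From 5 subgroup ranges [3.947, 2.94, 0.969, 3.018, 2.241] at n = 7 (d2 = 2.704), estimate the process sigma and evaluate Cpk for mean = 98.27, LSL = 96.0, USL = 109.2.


R_bar = (3.947 + 2.94 + 0.969 + 3.018 + 2.241) / 5 = 2.623
sigma = R_bar / d2 = 2.623 / 2.704 = 0.97004438
Cp = (USL - LSL)/(6*sigma) = (109.2 - 96.0)/(6*0.97004438) = 2.2679
Cpu = (109.2 - 98.27)/(3*0.97004438) = 3.7558
Cpl = (98.27 - 96.0)/(3*0.97004438) = 0.7800
Cpk = min(Cpu, Cpl) = 0.7800

0.7800


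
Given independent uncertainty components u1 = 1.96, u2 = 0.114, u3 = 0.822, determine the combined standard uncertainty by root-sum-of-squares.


uc = sqrt(1.96^2 + 0.114^2 + 0.822^2)
uc = sqrt(4.53028)
uc = 2.1284

2.1284


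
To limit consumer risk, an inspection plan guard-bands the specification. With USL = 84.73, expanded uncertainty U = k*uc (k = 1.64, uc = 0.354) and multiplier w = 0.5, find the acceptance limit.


U = k * uc = 1.64 * 0.354 = 0.58056
guard band g = w * U = 0.5 * 0.58056 = 0.29028
AL = USL - g = 84.73 - 0.29028
AL = 84.4397

84.4397


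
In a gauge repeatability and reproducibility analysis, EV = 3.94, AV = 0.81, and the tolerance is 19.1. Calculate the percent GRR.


GRR = sqrt(EV^2 + AV^2) = sqrt(3.94^2 + 0.81^2) = 4.0223998
%GRR = GRR / tol * 100 = 4.0223998 / 19.1 * 100
%GRR = 21.0597

21.0597


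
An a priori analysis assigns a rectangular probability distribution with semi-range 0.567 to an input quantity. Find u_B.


u_B = half_width / sqrt(3)
u_B = 0.567 / 1.7320508
u_B = 0.3274

0.3274


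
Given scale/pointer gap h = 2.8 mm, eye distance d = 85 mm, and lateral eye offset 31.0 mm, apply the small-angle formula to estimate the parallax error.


error = h * offset / d
= 2.8 * 31.0 / 85
= 1.0212

1.0212


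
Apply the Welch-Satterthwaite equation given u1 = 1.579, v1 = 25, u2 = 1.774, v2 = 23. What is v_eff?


uc = sqrt(u1^2 + u2^2) = sqrt(1.579^2 + 1.774^2) = 2.3749352
v_eff = uc^4 / (u1^4/v1 + u2^4/v2)
= 2.3749352^4 / (1.579^4/25 + 1.774^4/23)
= 31.813178 / 0.67926252
v_eff = 46.8349

46.8349


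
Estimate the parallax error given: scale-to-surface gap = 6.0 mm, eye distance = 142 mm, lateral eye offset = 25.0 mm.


error = h * offset / d
= 6.0 * 25.0 / 142
= 1.0563

1.0563


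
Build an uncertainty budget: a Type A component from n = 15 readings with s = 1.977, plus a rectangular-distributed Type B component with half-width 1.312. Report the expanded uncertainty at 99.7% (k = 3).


u_A = s / sqrt(n) = 1.977 / sqrt(15) = 0.51045921
u_B = half_width / sqrt(3) = 1.312 / sqrt(3) = 0.75748355
uc = sqrt(u_A^2 + u_B^2) = sqrt(0.51045921^2 + 0.75748355^2) = 0.91342757
U = k * uc = 3 * 0.91342757
U = 2.7403

2.7403


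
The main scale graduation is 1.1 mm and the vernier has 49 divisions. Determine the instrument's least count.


LC = MSD / n_div
= 1.1 / 49
= 0.0224

0.0224


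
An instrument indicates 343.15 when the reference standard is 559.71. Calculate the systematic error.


Systematic error = measured - true
= 343.15 - 559.71
= -216.5600

-216.5600


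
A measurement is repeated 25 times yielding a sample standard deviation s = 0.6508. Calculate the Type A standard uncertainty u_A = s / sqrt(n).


u_A = s / sqrt(n)
u_A = 0.6508 / sqrt(25)
u_A = 0.6508 / 5
u_A = 0.1302

0.1302


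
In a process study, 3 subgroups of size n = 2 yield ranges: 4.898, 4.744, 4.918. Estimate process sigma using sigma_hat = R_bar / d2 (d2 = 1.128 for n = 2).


R_bar = (4.898 + 4.744 + 4.918) / 3
R_bar = 14.56 / 3 = 4.8533333
sigma_hat = R_bar / d2 = 4.8533333 / 1.128 = 4.3026

4.3026


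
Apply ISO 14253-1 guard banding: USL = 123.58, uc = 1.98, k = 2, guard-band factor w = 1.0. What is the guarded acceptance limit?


U = k * uc = 2 * 1.98 = 3.96
guard band g = w * U = 1.0 * 3.96 = 3.96
AL = USL - g = 123.58 - 3.96
AL = 119.6200

119.6200


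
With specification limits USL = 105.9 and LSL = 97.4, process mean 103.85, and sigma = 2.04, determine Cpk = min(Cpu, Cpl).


Cpu = (USL - mean) / (3*sigma) = (105.9 - 103.85) / (3*2.04) = 0.3350
Cpl = (mean - LSL) / (3*sigma) = (103.85 - 97.4) / (3*2.04) = 1.0539
Cpk = min(Cpu, Cpl) = 0.3350

0.3350


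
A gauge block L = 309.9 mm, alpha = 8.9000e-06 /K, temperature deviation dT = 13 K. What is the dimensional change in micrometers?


dL = L * alpha * dT
= 309.9 * 8.9000e-06 * 13
= 0.0358554 mm
dL_um = 0.0358554 * 1000 = 35.8554 um

35.8554


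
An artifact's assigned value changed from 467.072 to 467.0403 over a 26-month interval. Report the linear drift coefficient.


rate = (v2 - v1) / months
= (467.0403 - 467.072) / 26
= -0.0317 / 26
= -0.0012

-0.0012


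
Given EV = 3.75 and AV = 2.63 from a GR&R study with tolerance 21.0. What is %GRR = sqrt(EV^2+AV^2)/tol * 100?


GRR = sqrt(EV^2 + AV^2) = sqrt(3.75^2 + 2.63^2) = 4.5803275
%GRR = GRR / tol * 100 = 4.5803275 / 21.0 * 100
%GRR = 21.8111

21.8111


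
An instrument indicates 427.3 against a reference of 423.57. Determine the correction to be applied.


Correction = standard - reading
= 423.57 - 427.3
= -3.7300

-3.7300


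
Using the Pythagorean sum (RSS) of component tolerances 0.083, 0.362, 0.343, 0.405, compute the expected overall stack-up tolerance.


RSS = sqrt(0.083^2 + 0.362^2 + 0.343^2 + 0.405^2)
= sqrt(0.419607)
= 0.6478

0.6478


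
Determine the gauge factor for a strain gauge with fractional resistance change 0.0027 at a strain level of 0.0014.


GF = (dR/R) / epsilon
= 0.0027 / 0.0014
= 1.9286

1.9286


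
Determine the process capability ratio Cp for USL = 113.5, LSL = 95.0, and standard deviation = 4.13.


Cp = (USL - LSL) / (6 * sigma)
= (113.5 - 95.0) / (6 * 4.13)
= 18.5000 / 24.7800
= 0.7466

0.7466


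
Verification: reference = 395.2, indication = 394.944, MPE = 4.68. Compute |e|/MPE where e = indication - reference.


e = indication - reference = 394.944 - 395.2 = -0.2560
|e| = 0.2560
ratio = |e| / MPE = 0.2560 / 4.68
ratio = 0.0547

0.0547


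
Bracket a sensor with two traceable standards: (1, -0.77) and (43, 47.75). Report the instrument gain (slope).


slope = (y2 - y1) / (x2 - x1)
= (47.75 - -0.77) / (43 - 1)
= 48.5200 / 42
= 1.1552

1.1552


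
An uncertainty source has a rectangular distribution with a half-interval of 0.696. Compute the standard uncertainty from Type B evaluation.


u_B = half_width / sqrt(3)
u_B = 0.696 / 1.7320508
u_B = 0.4018

0.4018


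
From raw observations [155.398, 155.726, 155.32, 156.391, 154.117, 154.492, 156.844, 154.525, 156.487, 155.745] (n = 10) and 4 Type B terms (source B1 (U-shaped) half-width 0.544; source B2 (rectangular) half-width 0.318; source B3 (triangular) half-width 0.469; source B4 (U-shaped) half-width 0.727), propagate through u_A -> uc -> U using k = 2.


mean = (155.398 + 155.726 + 155.32 + 156.391 + 154.117 + 154.492 + 156.844 + 154.525 + 156.487 + 155.745) / 10 = 155.5045
s = sqrt(sum((x - mean)^2)/(n-1)) = 0.91938787
u_A = s / sqrt(n) = 0.91938787 / sqrt(10) = 0.29073597
u_B1 = 0.544 / sqrt(2) = 0.38466609
u_B2 = 0.318 / sqrt(3) = 0.18359739
u_B3 = 0.469 / sqrt(6) = 0.19146845
u_B4 = 0.727 / sqrt(2) = 0.51406663
uc = sqrt(0.29073597^2 + 0.38466609^2 + 0.18359739^2 + 0.19146845^2 + 0.51406663^2) = 0.75307906
U = k * uc = 2 * 0.75307906
U = 1.5062

1.5062


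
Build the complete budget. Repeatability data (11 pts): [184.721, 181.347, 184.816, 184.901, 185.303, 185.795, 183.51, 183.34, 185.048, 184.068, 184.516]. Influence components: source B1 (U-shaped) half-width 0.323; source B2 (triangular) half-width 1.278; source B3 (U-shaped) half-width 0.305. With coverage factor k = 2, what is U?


mean = (184.721 + 181.347 + 184.816 + 184.901 + 185.303 + 185.795 + 183.51 + 183.34 + 185.048 + 184.068 + 184.516) / 11 = 184.3059091
s = sqrt(sum((x - mean)^2)/(n-1)) = 1.2235702
u_A = s / sqrt(n) = 1.2235702 / sqrt(11) = 0.3689203
u_B1 = 0.323 / sqrt(2) = 0.22839549
u_B2 = 1.278 / sqrt(6) = 0.52174132
u_B3 = 0.305 / sqrt(2) = 0.21566757
uc = sqrt(0.3689203^2 + 0.22839549^2 + 0.52174132^2 + 0.21566757^2) = 0.71203455
U = k * uc = 2 * 0.71203455
U = 1.4241

1.4241


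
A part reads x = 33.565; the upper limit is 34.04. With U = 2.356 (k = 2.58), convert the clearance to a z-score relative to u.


u = U / k = 2.356 / 2.58 = 0.91317829
margin = |USL - x| = |34.04 - 33.565| = 0.475
z = margin / u = 0.475 / 0.91317829
z = 0.5202

0.5202


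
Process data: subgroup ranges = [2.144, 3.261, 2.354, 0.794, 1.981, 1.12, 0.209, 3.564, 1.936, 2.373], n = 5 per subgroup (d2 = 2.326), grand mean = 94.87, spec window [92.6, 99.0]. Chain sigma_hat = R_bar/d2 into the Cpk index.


R_bar = (2.144 + 3.261 + 2.354 + 0.794 + 1.981 + 1.12 + 0.209 + 3.564 + 1.936 + 2.373) / 10 = 1.9736
sigma = R_bar / d2 = 1.9736 / 2.326 = 0.84849527
Cp = (USL - LSL)/(6*sigma) = (99.0 - 92.6)/(6*0.84849527) = 1.2571
Cpu = (99.0 - 94.87)/(3*0.84849527) = 1.6225
Cpl = (94.87 - 92.6)/(3*0.84849527) = 0.8918
Cpk = min(Cpu, Cpl) = 0.8918

0.8918


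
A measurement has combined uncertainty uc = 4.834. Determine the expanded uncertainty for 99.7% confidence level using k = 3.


U = k * uc
U = 3 * 4.834
U = 14.5020

14.5020


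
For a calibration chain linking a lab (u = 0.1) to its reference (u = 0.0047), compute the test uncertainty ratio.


TUR = u_lab / u_ref
= 0.1 / 0.0047
= 21.2766

21.2766


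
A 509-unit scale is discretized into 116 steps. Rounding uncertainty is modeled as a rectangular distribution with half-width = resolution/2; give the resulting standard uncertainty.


resolution = range / divisions
resolution = 509 / 116 = 4.387931
u_res = resolution / (2*sqrt(3))
u_res = 4.387931 / 3.4641016
u_res = 1.2667

1.2667


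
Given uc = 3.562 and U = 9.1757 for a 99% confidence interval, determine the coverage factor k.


k = U / uc
k = 9.1757 / 3.562
k = 2.576

2.576


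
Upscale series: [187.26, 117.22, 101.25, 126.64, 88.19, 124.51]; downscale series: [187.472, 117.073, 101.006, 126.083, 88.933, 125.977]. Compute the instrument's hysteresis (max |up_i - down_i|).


|187.26 - 187.472| = 0.2120
|117.22 - 117.073| = 0.1470
|101.25 - 101.006| = 0.2440
|126.64 - 126.083| = 0.5570
|88.19 - 88.933| = 0.7430
|124.51 - 125.977| = 1.4670
hysteresis = max(diffs) = 1.4670

1.4670


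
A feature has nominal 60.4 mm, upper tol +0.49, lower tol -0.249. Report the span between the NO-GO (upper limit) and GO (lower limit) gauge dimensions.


GO = nominal - lower_tol (smallest hole = maximum material condition)
GO = 60.4 - 0.249 = 60.151
NO-GO = nominal + upper_tol (largest hole = least material condition)
NO-GO = 60.4 + 0.49 = 60.89
spread = NO-GO - GO = 60.89 - 60.151 = 0.7390

0.7390


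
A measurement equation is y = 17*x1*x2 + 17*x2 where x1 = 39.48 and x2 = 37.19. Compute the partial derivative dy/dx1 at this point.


y = 17*x1*x2 + 17*x2
dy/dx1 = 17*x2
Evaluate at x2 = 37.19: c1 = 17 * 37.19
c1 = 632.2300

632.2300


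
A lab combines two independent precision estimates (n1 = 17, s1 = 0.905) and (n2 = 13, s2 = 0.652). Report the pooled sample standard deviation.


s_p = sqrt(((n1-1)*s1^2 + (n2-1)*s2^2) / (n1+n2-2))
numerator = (17-1)*0.905^2 + (13-1)*0.652^2 = 13.1044 + 5.101248 = 18.205648
denominator = 17 + 13 - 2 = 28
s_p^2 = 18.205648 / 28 = 0.65020171
s_p = sqrt(0.65020171) = 0.8064

0.8064


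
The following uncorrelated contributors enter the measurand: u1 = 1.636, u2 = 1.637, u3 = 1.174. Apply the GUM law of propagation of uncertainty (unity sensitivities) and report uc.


uc = sqrt(1.636^2 + 1.637^2 + 1.174^2)
uc = sqrt(6.734541)
uc = 2.5951

2.5951


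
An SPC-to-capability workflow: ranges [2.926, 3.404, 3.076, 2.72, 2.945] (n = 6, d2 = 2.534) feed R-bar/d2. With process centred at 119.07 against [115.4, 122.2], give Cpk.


R_bar = (2.926 + 3.404 + 3.076 + 2.72 + 2.945) / 5 = 3.0142
sigma = R_bar / d2 = 3.0142 / 2.534 = 1.1895028
Cp = (USL - LSL)/(6*sigma) = (122.2 - 115.4)/(6*1.1895028) = 0.9528
Cpu = (122.2 - 119.07)/(3*1.1895028) = 0.8771
Cpl = (119.07 - 115.4)/(3*1.1895028) = 1.0284
Cpk = min(Cpu, Cpl) = 0.8771

0.8771


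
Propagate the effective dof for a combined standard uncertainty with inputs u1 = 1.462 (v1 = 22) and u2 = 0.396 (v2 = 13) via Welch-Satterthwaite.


uc = sqrt(u1^2 + u2^2) = sqrt(1.462^2 + 0.396^2) = 1.5146815
v_eff = uc^4 / (u1^4/v1 + u2^4/v2)
= 1.5146815^4 / (1.462^4/22 + 0.396^4/13)
= 5.2636292 / 0.20955831
v_eff = 25.1177

25.1177


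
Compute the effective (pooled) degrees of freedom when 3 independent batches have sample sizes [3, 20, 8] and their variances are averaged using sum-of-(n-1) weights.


nu = sum_i (n_i - 1)
nu = ((3 - 1) + (20 - 1) + (8 - 1))
nu = 2 + 19 + 7
nu = 28

28


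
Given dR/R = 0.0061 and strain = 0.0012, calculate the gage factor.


GF = (dR/R) / epsilon
= 0.0061 / 0.0012
= 5.0833

5.0833


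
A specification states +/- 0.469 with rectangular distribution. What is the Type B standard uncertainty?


u_B = half_width / sqrt(3)
u_B = 0.469 / 1.7320508
u_B = 0.2708

0.2708


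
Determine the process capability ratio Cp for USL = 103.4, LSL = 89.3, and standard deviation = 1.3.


Cp = (USL - LSL) / (6 * sigma)
= (103.4 - 89.3) / (6 * 1.3)
= 14.1000 / 7.8000
= 1.8077

1.8077


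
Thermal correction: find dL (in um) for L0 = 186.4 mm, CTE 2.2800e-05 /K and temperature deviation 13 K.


dL = L * alpha * dT
= 186.4 * 2.2800e-05 * 13
= 0.0552490 mm
dL_um = 0.0552490 * 1000 = 55.2490 um

55.2490


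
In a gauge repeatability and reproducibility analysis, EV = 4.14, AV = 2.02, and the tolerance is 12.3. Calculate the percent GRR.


GRR = sqrt(EV^2 + AV^2) = sqrt(4.14^2 + 2.02^2) = 4.6065171
%GRR = GRR / tol * 100 = 4.6065171 / 12.3 * 100
%GRR = 37.4514

37.4514


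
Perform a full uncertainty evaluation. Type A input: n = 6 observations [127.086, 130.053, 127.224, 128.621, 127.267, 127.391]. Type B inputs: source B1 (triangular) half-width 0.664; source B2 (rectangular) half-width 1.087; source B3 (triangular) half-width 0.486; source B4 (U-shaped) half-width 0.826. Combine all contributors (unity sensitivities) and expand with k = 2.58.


mean = (127.086 + 130.053 + 127.224 + 128.621 + 127.267 + 127.391) / 6 = 127.9403333
s = sqrt(sum((x - mean)^2)/(n-1)) = 1.1768459
u_A = s / sqrt(n) = 1.1768459 / sqrt(6) = 0.48044533
u_B1 = 0.664 / sqrt(6) = 0.27107686
u_B2 = 1.087 / sqrt(3) = 0.62757974
u_B3 = 0.486 / sqrt(6) = 0.19840867
u_B4 = 0.826 / sqrt(2) = 0.5840702
uc = sqrt(0.48044533^2 + 0.27107686^2 + 0.62757974^2 + 0.19840867^2 + 0.5840702^2) = 1.0385907
U = k * uc = 2.58 * 1.0385907
U = 2.6796

2.6796


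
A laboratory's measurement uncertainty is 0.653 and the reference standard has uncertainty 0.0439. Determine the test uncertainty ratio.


TUR = u_lab / u_ref
= 0.653 / 0.0439
= 14.8747

14.8747


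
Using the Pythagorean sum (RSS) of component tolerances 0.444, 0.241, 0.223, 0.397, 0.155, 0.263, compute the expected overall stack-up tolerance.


RSS = sqrt(0.444^2 + 0.241^2 + 0.223^2 + 0.397^2 + 0.155^2 + 0.263^2)
= sqrt(0.555749)
= 0.7455

0.7455


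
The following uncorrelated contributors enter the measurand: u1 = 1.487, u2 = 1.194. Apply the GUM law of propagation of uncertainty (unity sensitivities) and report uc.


uc = sqrt(1.487^2 + 1.194^2)
uc = sqrt(3.636805)
uc = 1.9070

1.9070


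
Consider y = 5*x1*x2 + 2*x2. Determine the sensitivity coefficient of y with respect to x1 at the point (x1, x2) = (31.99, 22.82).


y = 5*x1*x2 + 2*x2
dy/dx1 = 5*x2
Evaluate at x2 = 22.82: c1 = 5 * 22.82
c1 = 114.1000

114.1000


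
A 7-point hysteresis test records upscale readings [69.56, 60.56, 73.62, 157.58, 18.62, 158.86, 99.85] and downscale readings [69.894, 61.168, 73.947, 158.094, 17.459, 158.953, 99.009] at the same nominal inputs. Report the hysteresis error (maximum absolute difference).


|69.56 - 69.894| = 0.3340
|60.56 - 61.168| = 0.6080
|73.62 - 73.947| = 0.3270
|157.58 - 158.094| = 0.5140
|18.62 - 17.459| = 1.1610
|158.86 - 158.953| = 0.0930
|99.85 - 99.009| = 0.8410
hysteresis = max(diffs) = 1.1610

1.1610


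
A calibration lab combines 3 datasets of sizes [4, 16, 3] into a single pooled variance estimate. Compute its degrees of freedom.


nu = sum_i (n_i - 1)
nu = ((4 - 1) + (16 - 1) + (3 - 1))
nu = 3 + 15 + 2
nu = 20

20


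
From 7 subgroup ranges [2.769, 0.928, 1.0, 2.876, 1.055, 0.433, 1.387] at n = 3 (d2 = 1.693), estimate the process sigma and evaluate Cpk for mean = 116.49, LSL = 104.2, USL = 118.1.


R_bar = (2.769 + 0.928 + 1.0 + 2.876 + 1.055 + 0.433 + 1.387) / 7 = 1.4925714
sigma = R_bar / d2 = 1.4925714 / 1.693 = 0.88161335
Cp = (USL - LSL)/(6*sigma) = (118.1 - 104.2)/(6*0.88161335) = 2.6278
Cpu = (118.1 - 116.49)/(3*0.88161335) = 0.6087
Cpl = (116.49 - 104.2)/(3*0.88161335) = 4.6468
Cpk = min(Cpu, Cpl) = 0.6087

0.6087


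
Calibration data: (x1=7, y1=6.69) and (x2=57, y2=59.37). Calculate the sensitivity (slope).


slope = (y2 - y1) / (x2 - x1)
= (59.37 - 6.69) / (57 - 7)
= 52.6800 / 50
= 1.0536

1.0536


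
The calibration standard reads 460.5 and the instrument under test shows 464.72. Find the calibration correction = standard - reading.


Correction = standard - reading
= 460.5 - 464.72
= -4.2200

-4.2200


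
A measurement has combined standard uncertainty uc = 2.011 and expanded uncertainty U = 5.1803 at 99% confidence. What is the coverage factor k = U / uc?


k = U / uc
k = 5.1803 / 2.011
k = 2.576

2.576


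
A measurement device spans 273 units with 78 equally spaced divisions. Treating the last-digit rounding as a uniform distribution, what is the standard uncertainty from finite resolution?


resolution = range / divisions
resolution = 273 / 78 = 3.5
u_res = resolution / (2*sqrt(3))
u_res = 3.5 / 3.4641016
u_res = 1.0104

1.0104


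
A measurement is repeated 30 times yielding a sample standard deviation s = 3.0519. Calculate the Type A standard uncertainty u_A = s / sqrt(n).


u_A = s / sqrt(n)
u_A = 3.0519 / sqrt(30)
u_A = 3.0519 / 5.4772256
u_A = 0.5572

0.5572


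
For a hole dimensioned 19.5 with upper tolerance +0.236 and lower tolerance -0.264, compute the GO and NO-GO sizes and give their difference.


GO = nominal - lower_tol (smallest hole = maximum material condition)
GO = 19.5 - 0.264 = 19.236
NO-GO = nominal + upper_tol (largest hole = least material condition)
NO-GO = 19.5 + 0.236 = 19.736
spread = NO-GO - GO = 19.736 - 19.236 = 0.5000

0.5000


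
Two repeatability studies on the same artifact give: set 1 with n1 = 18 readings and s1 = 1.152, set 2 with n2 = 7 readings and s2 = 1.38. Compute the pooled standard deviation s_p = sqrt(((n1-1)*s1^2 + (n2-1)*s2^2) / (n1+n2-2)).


s_p = sqrt(((n1-1)*s1^2 + (n2-1)*s2^2) / (n1+n2-2))
numerator = (18-1)*1.152^2 + (7-1)*1.38^2 = 22.560768 + 11.4264 = 33.987168
denominator = 18 + 7 - 2 = 23
s_p^2 = 33.987168 / 23 = 1.477703
s_p = sqrt(1.477703) = 1.2156

1.2156


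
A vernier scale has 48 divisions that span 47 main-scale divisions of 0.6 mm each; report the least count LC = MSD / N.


LC = MSD / n_div
= 0.6 / 48
= 0.0125

0.0125


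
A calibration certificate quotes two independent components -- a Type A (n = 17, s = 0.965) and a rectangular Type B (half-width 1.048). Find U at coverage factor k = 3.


u_A = s / sqrt(n) = 0.965 / sqrt(17) = 0.23404688
u_B = half_width / sqrt(3) = 1.048 / sqrt(3) = 0.60506308
uc = sqrt(u_A^2 + u_B^2) = sqrt(0.23404688^2 + 0.60506308^2) = 0.64875209
U = k * uc = 3 * 0.64875209
U = 1.9463

1.9463


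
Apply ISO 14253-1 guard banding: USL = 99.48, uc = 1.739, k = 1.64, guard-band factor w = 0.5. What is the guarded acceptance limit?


U = k * uc = 1.64 * 1.739 = 2.85196
guard band g = w * U = 0.5 * 2.85196 = 1.42598
AL = USL - g = 99.48 - 1.42598
AL = 98.0540

98.0540


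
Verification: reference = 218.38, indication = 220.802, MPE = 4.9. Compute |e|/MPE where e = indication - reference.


e = indication - reference = 220.802 - 218.38 = 2.4220
|e| = 2.4220
ratio = |e| / MPE = 2.4220 / 4.9
ratio = 0.4943

0.4943


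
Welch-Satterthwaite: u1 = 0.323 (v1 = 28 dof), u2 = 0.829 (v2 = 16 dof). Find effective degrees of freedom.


uc = sqrt(u1^2 + u2^2) = sqrt(0.323^2 + 0.829^2) = 0.8897022
v_eff = uc^4 / (u1^4/v1 + u2^4/v2)
= 0.8897022^4 / (0.323^4/28 + 0.829^4/16)
= 0.62658307 / 0.029907496
v_eff = 20.9507

20.9507


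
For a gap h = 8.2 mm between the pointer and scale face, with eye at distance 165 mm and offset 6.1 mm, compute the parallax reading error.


error = h * offset / d
= 8.2 * 6.1 / 165
= 0.3032

0.3032


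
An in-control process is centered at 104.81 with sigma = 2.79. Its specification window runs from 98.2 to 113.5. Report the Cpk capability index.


Cpu = (USL - mean) / (3*sigma) = (113.5 - 104.81) / (3*2.79) = 1.0382
Cpl = (mean - LSL) / (3*sigma) = (104.81 - 98.2) / (3*2.79) = 0.7897
Cpk = min(Cpu, Cpl) = 0.7897

0.7897


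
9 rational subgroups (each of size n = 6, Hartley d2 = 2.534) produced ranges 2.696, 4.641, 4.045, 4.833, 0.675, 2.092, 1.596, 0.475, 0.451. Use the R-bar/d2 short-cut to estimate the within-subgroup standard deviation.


R_bar = (2.696 + 4.641 + 4.045 + 4.833 + 0.675 + 2.092 + 1.596 + 0.475 + 0.451) / 9
R_bar = 21.504 / 9 = 2.3893333
sigma_hat = R_bar / d2 = 2.3893333 / 2.534 = 0.9429

0.9429


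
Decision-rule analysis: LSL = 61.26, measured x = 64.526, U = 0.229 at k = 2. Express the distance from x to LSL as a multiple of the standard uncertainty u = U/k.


u = U / k = 0.229 / 2 = 0.1145
margin = |LSL - x| = |61.26 - 64.526| = 3.266
z = margin / u = 3.266 / 0.1145
z = 28.5240

28.5240


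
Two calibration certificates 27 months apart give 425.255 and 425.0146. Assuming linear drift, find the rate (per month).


rate = (v2 - v1) / months
= (425.0146 - 425.255) / 27
= -0.2404 / 27
= -0.0089

-0.0089


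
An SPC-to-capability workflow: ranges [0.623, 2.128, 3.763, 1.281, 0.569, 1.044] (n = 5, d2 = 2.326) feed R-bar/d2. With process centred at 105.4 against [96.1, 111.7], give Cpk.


R_bar = (0.623 + 2.128 + 3.763 + 1.281 + 0.569 + 1.044) / 6 = 1.568
sigma = R_bar / d2 = 1.568 / 2.326 = 0.67411866
Cp = (USL - LSL)/(6*sigma) = (111.7 - 96.1)/(6*0.67411866) = 3.8569
Cpu = (111.7 - 105.4)/(3*0.67411866) = 3.1152
Cpl = (105.4 - 96.1)/(3*0.67411866) = 4.5986
Cpk = min(Cpu, Cpl) = 3.1152

3.1152


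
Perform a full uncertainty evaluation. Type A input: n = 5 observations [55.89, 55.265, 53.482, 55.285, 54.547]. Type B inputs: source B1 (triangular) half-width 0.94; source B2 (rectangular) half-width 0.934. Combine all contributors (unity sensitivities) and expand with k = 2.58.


mean = (55.89 + 55.265 + 53.482 + 55.285 + 54.547) / 5 = 54.8938
s = sqrt(sum((x - mean)^2)/(n-1)) = 0.92150567
u_A = s / sqrt(n) = 0.92150567 / sqrt(5) = 0.41210986
u_B1 = 0.94 / sqrt(6) = 0.38375339
u_B2 = 0.934 / sqrt(3) = 0.53924515
uc = sqrt(0.41210986^2 + 0.38375339^2 + 0.53924515^2) = 0.77967078
U = k * uc = 2.58 * 0.77967078
U = 2.0116

2.0116


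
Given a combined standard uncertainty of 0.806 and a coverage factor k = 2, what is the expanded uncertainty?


U = k * uc
U = 2 * 0.806
U = 1.6120

1.6120


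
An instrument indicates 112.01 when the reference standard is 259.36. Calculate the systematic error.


Systematic error = measured - true
= 112.01 - 259.36
= -147.3500

-147.3500


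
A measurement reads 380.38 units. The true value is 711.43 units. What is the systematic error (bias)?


Systematic error = measured - true
= 380.38 - 711.43
= -331.0500

-331.0500


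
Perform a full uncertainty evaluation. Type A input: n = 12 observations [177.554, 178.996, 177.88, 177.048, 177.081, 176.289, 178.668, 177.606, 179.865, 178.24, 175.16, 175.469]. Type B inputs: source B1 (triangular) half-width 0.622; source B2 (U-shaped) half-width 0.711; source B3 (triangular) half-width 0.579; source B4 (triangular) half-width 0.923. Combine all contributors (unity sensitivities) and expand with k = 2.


mean = (177.554 + 178.996 + 177.88 + 177.048 + 177.081 + 176.289 + 178.668 + 177.606 + 179.865 + 178.24 + 175.16 + 175.469) / 12 = 177.488
s = sqrt(sum((x - mean)^2)/(n-1)) = 1.3930619
u_A = s / sqrt(n) = 1.3930619 / sqrt(12) = 0.40214233
u_B1 = 0.622 / sqrt(6) = 0.25393044
u_B2 = 0.711 / sqrt(2) = 0.50275292
u_B3 = 0.579 / sqrt(6) = 0.23637576
u_B4 = 0.923 / sqrt(6) = 0.37681317
uc = sqrt(0.40214233^2 + 0.25393044^2 + 0.50275292^2 + 0.23637576^2 + 0.37681317^2) = 0.82269149
U = k * uc = 2 * 0.82269149
U = 1.6454

1.6454


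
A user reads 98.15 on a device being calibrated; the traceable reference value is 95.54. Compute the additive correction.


Correction = standard - reading
= 95.54 - 98.15
= -2.6100

-2.6100


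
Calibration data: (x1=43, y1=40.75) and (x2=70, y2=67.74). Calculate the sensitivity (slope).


slope = (y2 - y1) / (x2 - x1)
= (67.74 - 40.75) / (70 - 43)
= 26.9900 / 27
= 0.9996

0.9996


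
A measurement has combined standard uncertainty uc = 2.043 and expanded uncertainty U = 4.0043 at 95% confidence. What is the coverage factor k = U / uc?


k = U / uc
k = 4.0043 / 2.043
k = 1.96

1.96


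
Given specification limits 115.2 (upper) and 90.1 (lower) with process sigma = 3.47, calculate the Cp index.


Cp = (USL - LSL) / (6 * sigma)
= (115.2 - 90.1) / (6 * 3.47)
= 25.1000 / 20.8200
= 1.2056

1.2056


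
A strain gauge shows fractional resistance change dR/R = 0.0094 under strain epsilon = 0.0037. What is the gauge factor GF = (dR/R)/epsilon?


GF = (dR/R) / epsilon
= 0.0094 / 0.0037
= 2.5405

2.5405


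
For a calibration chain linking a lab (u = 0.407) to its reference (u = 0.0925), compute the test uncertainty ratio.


TUR = u_lab / u_ref
= 0.407 / 0.0925
= 4.4000

4.4000


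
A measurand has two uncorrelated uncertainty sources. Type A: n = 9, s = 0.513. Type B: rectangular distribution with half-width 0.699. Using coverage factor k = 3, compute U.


u_A = s / sqrt(n) = 0.513 / sqrt(9) = 0.171
u_B = half_width / sqrt(3) = 0.699 / sqrt(3) = 0.40356784
uc = sqrt(u_A^2 + u_B^2) = sqrt(0.171^2 + 0.40356784^2) = 0.43830127
U = k * uc = 3 * 0.43830127
U = 1.3149

1.3149


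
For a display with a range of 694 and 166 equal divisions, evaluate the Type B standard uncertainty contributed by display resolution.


resolution = range / divisions
resolution = 694 / 166 = 4.1807229
u_res = resolution / (2*sqrt(3))
u_res = 4.1807229 / 3.4641016
u_res = 1.2069

1.2069


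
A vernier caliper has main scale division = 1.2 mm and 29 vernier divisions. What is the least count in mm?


LC = MSD / n_div
= 1.2 / 29
= 0.0414

0.0414


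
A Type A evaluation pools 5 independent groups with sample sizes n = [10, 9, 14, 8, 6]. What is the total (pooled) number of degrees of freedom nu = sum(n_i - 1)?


nu = sum_i (n_i - 1)
nu = ((10 - 1) + (9 - 1) + (14 - 1) + (8 - 1) + (6 - 1))
nu = 9 + 8 + 13 + 7 + 5
nu = 42

42


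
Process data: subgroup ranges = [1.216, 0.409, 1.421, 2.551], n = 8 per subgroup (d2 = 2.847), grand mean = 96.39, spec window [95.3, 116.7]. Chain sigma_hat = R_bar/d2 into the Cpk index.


R_bar = (1.216 + 0.409 + 1.421 + 2.551) / 4 = 1.39925
sigma = R_bar / d2 = 1.39925 / 2.847 = 0.49148226
Cp = (USL - LSL)/(6*sigma) = (116.7 - 95.3)/(6*0.49148226) = 7.2570
Cpu = (116.7 - 96.39)/(3*0.49148226) = 13.7747
Cpl = (96.39 - 95.3)/(3*0.49148226) = 0.7393
Cpk = min(Cpu, Cpl) = 0.7393

0.7393


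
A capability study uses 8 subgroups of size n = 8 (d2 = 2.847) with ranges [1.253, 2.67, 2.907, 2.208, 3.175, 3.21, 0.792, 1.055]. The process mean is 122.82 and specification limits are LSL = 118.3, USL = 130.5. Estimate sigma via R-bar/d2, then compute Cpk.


R_bar = (1.253 + 2.67 + 2.907 + 2.208 + 3.175 + 3.21 + 0.792 + 1.055) / 8 = 2.15875
sigma = R_bar / d2 = 2.15875 / 2.847 = 0.7582543
Cp = (USL - LSL)/(6*sigma) = (130.5 - 118.3)/(6*0.7582543) = 2.6816
Cpu = (130.5 - 122.82)/(3*0.7582543) = 3.3762
Cpl = (122.82 - 118.3)/(3*0.7582543) = 1.9870
Cpk = min(Cpu, Cpl) = 1.9870

1.9870


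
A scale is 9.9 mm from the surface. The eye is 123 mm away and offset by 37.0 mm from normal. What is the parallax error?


error = h * offset / d
= 9.9 * 37.0 / 123
= 2.9780

2.9780


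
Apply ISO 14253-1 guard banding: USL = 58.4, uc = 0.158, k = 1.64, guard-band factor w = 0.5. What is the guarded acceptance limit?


U = k * uc = 1.64 * 0.158 = 0.25912
guard band g = w * U = 0.5 * 0.25912 = 0.12956
AL = USL - g = 58.4 - 0.12956
AL = 58.2704

58.2704
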